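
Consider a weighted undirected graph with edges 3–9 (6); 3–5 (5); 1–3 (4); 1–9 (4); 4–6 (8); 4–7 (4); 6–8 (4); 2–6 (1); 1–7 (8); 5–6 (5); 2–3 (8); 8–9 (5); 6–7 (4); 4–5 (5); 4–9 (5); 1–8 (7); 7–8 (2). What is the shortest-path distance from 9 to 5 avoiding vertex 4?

11

Checking several routes:
9 → 8 → 7 → 6 → 5: 5 + 2 + 4 + 5 = 16
9 → 3 → 5: 6 + 5 = 11
9 → 8 → 6 → 5: 5 + 4 + 5 = 14
9 → 1 → 3 → 5: 4 + 4 + 5 = 13
The minimum is 11.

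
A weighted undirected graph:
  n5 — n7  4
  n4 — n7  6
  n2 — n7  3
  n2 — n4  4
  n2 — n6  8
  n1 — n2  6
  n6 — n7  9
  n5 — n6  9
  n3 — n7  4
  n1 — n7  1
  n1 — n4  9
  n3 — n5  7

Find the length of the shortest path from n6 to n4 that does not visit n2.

15

Checking several routes:
n6 -> n5 -> n7 -> n4: 9 + 4 + 6 = 19
n6 -> n5 -> n7 -> n1 -> n4: 9 + 4 + 1 + 9 = 23
n6 -> n7 -> n1 -> n4: 9 + 1 + 9 = 19
n6 -> n7 -> n4: 9 + 6 = 15
Best route has total 15.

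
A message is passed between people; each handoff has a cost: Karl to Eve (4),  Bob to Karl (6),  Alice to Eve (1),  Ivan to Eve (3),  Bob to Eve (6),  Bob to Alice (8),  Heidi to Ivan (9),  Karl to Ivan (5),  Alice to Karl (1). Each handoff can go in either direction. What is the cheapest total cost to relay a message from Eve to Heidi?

12

Candidate routes:
Eve → Bob → Alice → Karl → Ivan → Heidi: 6 + 8 + 1 + 5 + 9 = 29
Eve → Ivan → Heidi: 3 + 9 = 12
Eve → Bob → Karl → Ivan → Heidi: 6 + 6 + 5 + 9 = 26
Eve → Alice → Karl → Ivan → Heidi: 1 + 1 + 5 + 9 = 16
Eve → Karl → Ivan → Heidi: 4 + 5 + 9 = 18
Eve → Alice → Bob → Karl → Ivan → Heidi: 1 + 8 + 6 + 5 + 9 = 29
Best route has total 12.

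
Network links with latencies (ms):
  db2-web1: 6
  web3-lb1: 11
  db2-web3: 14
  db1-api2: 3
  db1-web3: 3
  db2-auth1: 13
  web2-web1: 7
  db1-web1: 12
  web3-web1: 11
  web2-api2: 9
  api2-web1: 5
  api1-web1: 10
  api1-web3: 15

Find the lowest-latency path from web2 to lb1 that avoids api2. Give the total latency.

Candidate routes:
web2-web1-db1-web3-lb1: 7 + 12 + 3 + 11 = 33
web2-web1-db2-web3-lb1: 7 + 6 + 14 + 11 = 38
web2-web1-web3-lb1: 7 + 11 + 11 = 29
web2-web1-api1-web3-lb1: 7 + 10 + 15 + 11 = 43
Best route has total 29 ms.

29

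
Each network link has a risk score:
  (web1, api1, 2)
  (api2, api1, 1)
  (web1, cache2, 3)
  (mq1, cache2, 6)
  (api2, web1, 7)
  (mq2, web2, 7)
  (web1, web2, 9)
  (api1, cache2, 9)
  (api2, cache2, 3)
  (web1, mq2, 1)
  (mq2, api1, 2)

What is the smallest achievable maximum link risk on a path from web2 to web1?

7

Some routes from web2 to web1:
web2 - mq2 - api1 - api2 - web1: max(7, 2, 1, 7) = 7
web2 - mq2 - api1 - api2 - cache2 - web1: max(7, 2, 1, 3, 3) = 7
web2 - mq2 - api1 - web1: max(7, 2, 2) = 7
Best route has worst link 7.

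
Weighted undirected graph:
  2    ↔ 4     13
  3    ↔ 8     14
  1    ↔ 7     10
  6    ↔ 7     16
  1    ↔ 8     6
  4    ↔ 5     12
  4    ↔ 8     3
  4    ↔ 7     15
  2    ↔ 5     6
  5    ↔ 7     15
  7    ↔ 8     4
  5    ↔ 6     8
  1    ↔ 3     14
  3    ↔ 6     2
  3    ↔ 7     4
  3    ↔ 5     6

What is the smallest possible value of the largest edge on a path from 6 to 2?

6

Some routes from 6 to 2:
6-3-7-8-4-5-2: max(2, 4, 4, 3, 12, 6) = 12
6-3-5-2: max(2, 6, 6) = 6
6-5-3-7-8-4-2: max(8, 6, 4, 4, 3, 13) = 13
6-3-7-1-8-4-5-2: max(2, 4, 10, 6, 3, 12, 6) = 12
6-5-2: max(8, 6) = 8
6-5-4-2: max(8, 12, 13) = 13
Best route has worst link 6.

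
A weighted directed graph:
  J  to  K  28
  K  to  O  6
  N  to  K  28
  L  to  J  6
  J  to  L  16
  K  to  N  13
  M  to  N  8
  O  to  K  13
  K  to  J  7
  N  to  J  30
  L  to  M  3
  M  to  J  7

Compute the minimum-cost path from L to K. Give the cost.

34

Candidate routes:
L-J-K: 6 + 28 = 34
L-M-N-K: 3 + 8 + 28 = 39
L-M-N-J-K: 3 + 8 + 30 + 28 = 69
L-M-J-K: 3 + 7 + 28 = 38
Shortest: 34.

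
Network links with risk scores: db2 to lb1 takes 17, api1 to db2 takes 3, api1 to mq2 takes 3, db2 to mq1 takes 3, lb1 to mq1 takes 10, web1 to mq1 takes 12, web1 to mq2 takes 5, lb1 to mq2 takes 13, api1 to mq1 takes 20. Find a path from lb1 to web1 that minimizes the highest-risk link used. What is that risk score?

Some routes from lb1 to web1:
lb1→mq1→db2→api1→mq2→web1: max(10, 3, 3, 3, 5) = 10
lb1→mq2→api1→db2→mq1→web1: max(13, 3, 3, 3, 12) = 13
lb1→mq1→web1: max(10, 12) = 12
lb1→mq2→web1: max(13, 5) = 13
lb1→db2→mq1→web1: max(17, 3, 12) = 17
Best route has worst link 10.

10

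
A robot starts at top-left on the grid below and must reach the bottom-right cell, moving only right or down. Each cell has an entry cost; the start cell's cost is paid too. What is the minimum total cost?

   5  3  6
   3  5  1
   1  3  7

Take r0c0 r1c0 r2c0 r2c1 r2c2 for a total of 5 + 3 + 1 + 3 + 7 = 19.
(Top row then right column would cost 22.)

19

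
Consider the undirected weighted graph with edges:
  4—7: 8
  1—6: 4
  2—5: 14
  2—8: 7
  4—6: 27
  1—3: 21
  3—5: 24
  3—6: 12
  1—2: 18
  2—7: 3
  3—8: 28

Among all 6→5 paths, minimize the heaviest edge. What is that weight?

Checking several routes:
6 -> 3 -> 5: max(12, 24) = 24
6 -> 3 -> 1 -> 2 -> 5: max(12, 21, 18, 14) = 21
6 -> 1 -> 3 -> 5: max(4, 21, 24) = 24
6 -> 4 -> 7 -> 2 -> 5: max(27, 8, 3, 14) = 27
6 -> 1 -> 2 -> 5: max(4, 18, 14) = 18
Best route has worst link 18.

18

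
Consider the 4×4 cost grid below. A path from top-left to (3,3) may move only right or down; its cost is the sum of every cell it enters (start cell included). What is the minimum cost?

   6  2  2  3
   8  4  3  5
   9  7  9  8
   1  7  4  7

Take r0c0 → r0c1 → r0c2 → r0c3 → r1c3 → r2c3 → r3c3 for a total of 6 + 2 + 2 + 3 + 5 + 8 + 7 = 33.

33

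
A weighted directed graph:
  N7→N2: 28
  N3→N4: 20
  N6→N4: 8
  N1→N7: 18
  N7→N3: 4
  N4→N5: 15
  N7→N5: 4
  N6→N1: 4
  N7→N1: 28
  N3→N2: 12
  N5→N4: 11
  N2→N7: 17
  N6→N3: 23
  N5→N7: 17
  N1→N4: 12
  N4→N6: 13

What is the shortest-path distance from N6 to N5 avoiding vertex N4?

26

Routes from N6 to N5 avoiding N4:
N6-N1-N7-N5: 4 + 18 + 4 = 26
N6-N3-N2-N7-N5: 23 + 12 + 17 + 4 = 56
Best route has total 26.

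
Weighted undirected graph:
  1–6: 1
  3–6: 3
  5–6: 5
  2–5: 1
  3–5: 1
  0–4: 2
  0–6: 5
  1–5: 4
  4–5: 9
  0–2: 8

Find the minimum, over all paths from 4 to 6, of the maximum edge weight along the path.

5

Comparing a few candidate routes:
4-0-2-5-3-6: max(2, 8, 1, 1, 3) = 8
4-0-2-5-1-6: max(2, 8, 1, 4, 1) = 8
4-0-6: max(2, 5) = 5
Best route has worst link 5.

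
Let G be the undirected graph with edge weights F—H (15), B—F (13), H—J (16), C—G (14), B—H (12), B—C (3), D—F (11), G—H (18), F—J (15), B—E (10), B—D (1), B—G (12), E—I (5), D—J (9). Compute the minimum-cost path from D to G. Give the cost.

Some routes from D to G:
D -> B -> C -> G: 1 + 3 + 14 = 18
D -> B -> H -> G: 1 + 12 + 18 = 31
D -> B -> G: 1 + 12 = 13
Best route has total 13.

13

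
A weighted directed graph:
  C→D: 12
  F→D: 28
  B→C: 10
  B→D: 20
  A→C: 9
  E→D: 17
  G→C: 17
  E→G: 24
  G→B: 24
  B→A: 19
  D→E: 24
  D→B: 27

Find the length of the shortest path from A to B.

Routes from A to B:
A -> C -> D -> E -> G -> B: 9 + 12 + 24 + 24 + 24 = 93
A -> C -> D -> B: 9 + 12 + 27 = 48
The minimum is 48.

48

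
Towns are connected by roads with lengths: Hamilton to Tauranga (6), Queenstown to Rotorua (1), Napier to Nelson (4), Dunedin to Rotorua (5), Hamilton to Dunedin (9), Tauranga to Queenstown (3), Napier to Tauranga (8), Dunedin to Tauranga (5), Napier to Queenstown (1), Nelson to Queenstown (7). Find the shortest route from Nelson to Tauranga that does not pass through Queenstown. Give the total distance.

12

Candidate routes:
Nelson → Napier → Tauranga: 4 + 8 = 12
Best route has total 12.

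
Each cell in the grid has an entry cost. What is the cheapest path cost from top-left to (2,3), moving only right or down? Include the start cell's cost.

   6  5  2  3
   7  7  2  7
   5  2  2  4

One optimal route is r0c0→r0c1→r0c2→r1c2→r2c2→r2c3.
Its cost is 6 + 5 + 2 + 2 + 2 + 4 = 21.

21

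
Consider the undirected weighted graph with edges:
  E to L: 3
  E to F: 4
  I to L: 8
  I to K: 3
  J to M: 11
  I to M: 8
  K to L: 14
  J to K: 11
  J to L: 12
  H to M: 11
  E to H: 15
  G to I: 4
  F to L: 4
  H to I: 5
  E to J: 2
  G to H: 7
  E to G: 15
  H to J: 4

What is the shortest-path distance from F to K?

15

A few of the F→K routes:
F-E-J-H-I-K: 4 + 2 + 4 + 5 + 3 = 18
F-E-J-K: 4 + 2 + 11 = 17
F-E-L-I-K: 4 + 3 + 8 + 3 = 18
F-L-I-K: 4 + 8 + 3 = 15
Shortest: 15.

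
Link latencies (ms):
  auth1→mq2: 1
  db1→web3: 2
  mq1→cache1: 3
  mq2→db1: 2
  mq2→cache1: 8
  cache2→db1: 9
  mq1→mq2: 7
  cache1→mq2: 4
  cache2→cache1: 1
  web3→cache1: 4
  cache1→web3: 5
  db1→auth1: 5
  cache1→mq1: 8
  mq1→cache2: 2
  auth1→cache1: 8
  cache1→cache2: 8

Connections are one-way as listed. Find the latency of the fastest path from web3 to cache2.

Candidate routes:
web3 -> cache1 -> mq1 -> cache2: 4 + 8 + 2 = 14
web3 -> cache1 -> cache2: 4 + 8 = 12
Best route has total 12 ms.

12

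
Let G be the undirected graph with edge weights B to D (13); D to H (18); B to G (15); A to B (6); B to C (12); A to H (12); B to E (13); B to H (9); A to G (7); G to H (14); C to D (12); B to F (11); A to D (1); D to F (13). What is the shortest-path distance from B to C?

12

Checking several routes:
B→D→C: 13 + 12 = 25
B→G→A→D→C: 15 + 7 + 1 + 12 = 35
B→C: 12
B→F→D→C: 11 + 13 + 12 = 36
B→A→D→C: 6 + 1 + 12 = 19
B→H→A→D→C: 9 + 12 + 1 + 12 = 34
The minimum is 12.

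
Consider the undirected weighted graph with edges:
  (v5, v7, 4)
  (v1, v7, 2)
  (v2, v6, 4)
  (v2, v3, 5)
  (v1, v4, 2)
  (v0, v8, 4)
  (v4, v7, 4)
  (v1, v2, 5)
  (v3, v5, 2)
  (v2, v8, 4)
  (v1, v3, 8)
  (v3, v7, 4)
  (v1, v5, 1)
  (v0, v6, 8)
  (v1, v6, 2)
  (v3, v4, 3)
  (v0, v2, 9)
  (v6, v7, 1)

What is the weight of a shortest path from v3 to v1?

3

Comparing a few candidate routes:
v3 - v7 - v6 - v1: 4 + 1 + 2 = 7
v3 - v5 - v7 - v1: 2 + 4 + 2 = 8
v3 - v1: 8
v3 - v4 - v1: 3 + 2 = 5
v3 - v7 - v1: 4 + 2 = 6
v3 - v5 - v1: 2 + 1 = 3
The minimum is 3.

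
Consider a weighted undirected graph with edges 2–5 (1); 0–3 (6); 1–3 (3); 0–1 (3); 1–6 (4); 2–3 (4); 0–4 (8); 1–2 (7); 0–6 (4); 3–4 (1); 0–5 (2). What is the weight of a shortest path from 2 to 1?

Checking several routes:
2 - 3 - 1: 4 + 3 = 7
2 - 5 - 0 - 1: 1 + 2 + 3 = 6
2 - 5 - 0 - 3 - 1: 1 + 2 + 6 + 3 = 12
2 - 5 - 0 - 6 - 1: 1 + 2 + 4 + 4 = 11
2 - 1: 7
Shortest: 6.

6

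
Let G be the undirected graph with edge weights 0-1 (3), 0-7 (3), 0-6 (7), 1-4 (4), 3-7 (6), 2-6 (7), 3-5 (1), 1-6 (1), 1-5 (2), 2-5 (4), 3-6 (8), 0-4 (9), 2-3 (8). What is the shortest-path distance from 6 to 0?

4

Checking several routes:
6 -> 0: 7
6 -> 1 -> 5 -> 3 -> 7 -> 0: 1 + 2 + 1 + 6 + 3 = 13
6 -> 1 -> 0: 1 + 3 = 4
Shortest: 4.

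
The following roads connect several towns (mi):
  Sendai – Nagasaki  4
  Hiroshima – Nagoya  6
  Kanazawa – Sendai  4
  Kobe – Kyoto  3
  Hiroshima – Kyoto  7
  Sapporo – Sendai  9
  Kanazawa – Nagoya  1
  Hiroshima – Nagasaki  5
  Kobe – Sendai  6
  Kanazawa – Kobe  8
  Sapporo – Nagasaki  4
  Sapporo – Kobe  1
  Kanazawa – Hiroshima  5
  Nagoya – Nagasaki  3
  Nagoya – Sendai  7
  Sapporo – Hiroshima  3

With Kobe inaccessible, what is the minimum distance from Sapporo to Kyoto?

Some routes from Sapporo to Kyoto avoiding Kobe:
Sapporo-Hiroshima-Kyoto: 3 + 7 = 10
Sapporo-Nagasaki-Hiroshima-Kyoto: 4 + 5 + 7 = 16
Sapporo-Nagasaki-Nagoya-Kanazawa-Hiroshima-Kyoto: 4 + 3 + 1 + 5 + 7 = 20
Best route has total 10 mi.

10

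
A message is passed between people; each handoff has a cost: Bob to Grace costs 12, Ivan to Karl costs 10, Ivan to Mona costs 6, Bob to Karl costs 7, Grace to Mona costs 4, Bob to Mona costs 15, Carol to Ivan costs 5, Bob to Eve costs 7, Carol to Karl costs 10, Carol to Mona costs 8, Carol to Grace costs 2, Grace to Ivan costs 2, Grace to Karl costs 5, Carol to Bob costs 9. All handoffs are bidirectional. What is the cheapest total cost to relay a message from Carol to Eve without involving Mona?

16

Comparing a few candidate routes:
Carol → Bob → Eve: 9 + 7 = 16
Carol → Grace → Bob → Eve: 2 + 12 + 7 = 21
Carol → Grace → Karl → Bob → Eve: 2 + 5 + 7 + 7 = 21
Best route has total 16.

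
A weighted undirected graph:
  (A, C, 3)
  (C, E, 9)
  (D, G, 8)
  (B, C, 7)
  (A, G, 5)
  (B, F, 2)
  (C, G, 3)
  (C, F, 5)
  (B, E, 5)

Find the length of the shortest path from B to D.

18

A few of the B→D routes:
B→C→G→D: 7 + 3 + 8 = 18
B→F→C→A→G→D: 2 + 5 + 3 + 5 + 8 = 23
B→F→C→G→D: 2 + 5 + 3 + 8 = 18
The minimum is 18.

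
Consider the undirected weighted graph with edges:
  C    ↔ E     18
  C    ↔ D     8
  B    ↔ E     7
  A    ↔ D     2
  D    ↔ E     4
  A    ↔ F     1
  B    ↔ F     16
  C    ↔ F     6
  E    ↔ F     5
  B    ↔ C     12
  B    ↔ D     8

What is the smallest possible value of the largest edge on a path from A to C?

6

Some routes from A to C:
A-F-C: max(1, 6) = 6
A-D-C: max(2, 8) = 8
A-D-E-F-C: max(2, 4, 5, 6) = 6
A-D-B-E-F-C: max(2, 8, 7, 5, 6) = 8
A-F-E-D-C: max(1, 5, 4, 8) = 8
Best route has worst link 6.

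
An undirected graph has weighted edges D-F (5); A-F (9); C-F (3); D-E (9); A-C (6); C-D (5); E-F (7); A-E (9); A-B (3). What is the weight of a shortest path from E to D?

A few of the E→D routes:
E-F-D: 7 + 5 = 12
E-F-C-D: 7 + 3 + 5 = 15
E-D: 9
Best route has total 9.

9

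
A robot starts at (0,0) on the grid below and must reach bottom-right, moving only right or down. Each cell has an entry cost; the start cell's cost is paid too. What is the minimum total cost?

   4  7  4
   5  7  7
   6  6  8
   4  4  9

Path [0,0] -> [1,0] -> [2,0] -> [3,0] -> [3,1] -> [3,2]: 4 + 5 + 6 + 4 + 4 + 9 = 32.

32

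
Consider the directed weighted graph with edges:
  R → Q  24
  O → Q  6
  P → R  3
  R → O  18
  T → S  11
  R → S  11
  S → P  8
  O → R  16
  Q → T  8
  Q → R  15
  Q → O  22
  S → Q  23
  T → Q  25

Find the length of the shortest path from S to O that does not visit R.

Routes from S to O avoiding R:
S→Q→O: 23 + 22 = 45
The minimum is 45.

45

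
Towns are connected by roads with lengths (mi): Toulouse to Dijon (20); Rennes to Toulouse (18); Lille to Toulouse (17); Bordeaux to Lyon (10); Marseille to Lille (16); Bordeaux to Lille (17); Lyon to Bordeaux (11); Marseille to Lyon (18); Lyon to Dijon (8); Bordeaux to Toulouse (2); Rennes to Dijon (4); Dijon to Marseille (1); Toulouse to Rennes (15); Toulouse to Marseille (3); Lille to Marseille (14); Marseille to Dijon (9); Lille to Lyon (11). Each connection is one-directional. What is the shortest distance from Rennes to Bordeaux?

Some routes from Rennes to Bordeaux:
Rennes-Toulouse-Marseille-Lyon-Bordeaux: 18 + 3 + 18 + 11 = 50
Rennes-Dijon-Marseille-Lille-Lyon-Bordeaux: 4 + 1 + 16 + 11 + 11 = 43
Rennes-Dijon-Marseille-Lyon-Bordeaux: 4 + 1 + 18 + 11 = 34
Best route has total 34 mi.

34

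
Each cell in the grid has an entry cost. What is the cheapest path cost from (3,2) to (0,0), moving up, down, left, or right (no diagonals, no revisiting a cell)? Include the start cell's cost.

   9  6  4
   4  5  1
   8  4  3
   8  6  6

28

Best path: (3,2) (2,2) (1,2) (1,1) (1,0) (0,0)
Cost: 6 + 3 + 1 + 5 + 4 + 9 = 28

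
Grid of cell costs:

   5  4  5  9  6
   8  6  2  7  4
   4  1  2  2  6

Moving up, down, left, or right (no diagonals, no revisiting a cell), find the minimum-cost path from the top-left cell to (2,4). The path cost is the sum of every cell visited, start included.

26

One optimal route is [0,0]→[0,1]→[0,2]→[1,2]→[2,2]→[2,3]→[2,4].
Its cost is 5 + 4 + 5 + 2 + 2 + 2 + 6 = 26.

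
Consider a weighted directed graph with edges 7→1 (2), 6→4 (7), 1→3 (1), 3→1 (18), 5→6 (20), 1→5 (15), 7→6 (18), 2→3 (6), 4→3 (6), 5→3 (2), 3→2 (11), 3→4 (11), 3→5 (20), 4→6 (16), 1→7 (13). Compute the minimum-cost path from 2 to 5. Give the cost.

26

Candidate routes:
2→3→5: 6 + 20 = 26
2→3→1→5: 6 + 18 + 15 = 39
Shortest: 26.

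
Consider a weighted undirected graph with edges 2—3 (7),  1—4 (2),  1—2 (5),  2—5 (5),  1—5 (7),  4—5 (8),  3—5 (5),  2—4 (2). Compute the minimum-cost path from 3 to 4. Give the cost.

Checking several routes:
3→5→4: 5 + 8 = 13
3→2→4: 7 + 2 = 9
3→5→2→4: 5 + 5 + 2 = 12
The minimum is 9.

9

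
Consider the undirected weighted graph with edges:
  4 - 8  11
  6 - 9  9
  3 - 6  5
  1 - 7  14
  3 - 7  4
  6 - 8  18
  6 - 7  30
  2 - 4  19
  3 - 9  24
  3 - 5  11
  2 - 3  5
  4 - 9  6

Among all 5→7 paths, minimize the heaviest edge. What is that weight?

11

Comparing a few candidate routes:
5-3-2-4-8-6-7: max(11, 5, 19, 11, 18, 30) = 30
5-3-6-7: max(11, 5, 30) = 30
5-3-7: max(11, 4) = 11
5-3-2-4-9-6-7: max(11, 5, 19, 6, 9, 30) = 30
Best route has worst link 11.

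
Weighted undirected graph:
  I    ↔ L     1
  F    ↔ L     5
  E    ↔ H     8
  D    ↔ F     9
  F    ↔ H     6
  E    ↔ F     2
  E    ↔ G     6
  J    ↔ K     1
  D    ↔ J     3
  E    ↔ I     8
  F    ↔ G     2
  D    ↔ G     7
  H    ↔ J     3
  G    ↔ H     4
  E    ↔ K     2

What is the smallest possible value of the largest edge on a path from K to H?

Some routes from K to H:
K → E → G → F → H: max(2, 6, 2, 6) = 6
K → E → G → H: max(2, 6, 4) = 6
K → E → F → G → H: max(2, 2, 2, 4) = 4
K → J → H: max(1, 3) = 3
Best route has worst link 3.

3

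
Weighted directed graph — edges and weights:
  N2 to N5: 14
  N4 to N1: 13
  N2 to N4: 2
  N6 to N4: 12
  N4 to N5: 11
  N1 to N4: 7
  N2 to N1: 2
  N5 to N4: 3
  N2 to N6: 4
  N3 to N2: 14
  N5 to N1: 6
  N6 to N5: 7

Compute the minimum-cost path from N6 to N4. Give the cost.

Paths from N6 to N4:
N6-N5-N4: 7 + 3 = 10
N6-N4: 12
N6-N5-N1-N4: 7 + 6 + 7 = 20
The minimum is 10.

10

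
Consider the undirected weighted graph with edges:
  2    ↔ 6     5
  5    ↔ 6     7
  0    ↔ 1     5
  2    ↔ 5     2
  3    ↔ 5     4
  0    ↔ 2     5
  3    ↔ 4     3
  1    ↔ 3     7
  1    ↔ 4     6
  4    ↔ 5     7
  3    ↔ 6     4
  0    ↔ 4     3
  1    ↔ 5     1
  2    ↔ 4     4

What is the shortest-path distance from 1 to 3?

5

Comparing a few candidate routes:
1 -> 3: 7
1 -> 4 -> 3: 6 + 3 = 9
1 -> 5 -> 3: 1 + 4 = 5
1 -> 0 -> 4 -> 3: 5 + 3 + 3 = 11
1 -> 5 -> 2 -> 4 -> 3: 1 + 2 + 4 + 3 = 10
1 -> 5 -> 4 -> 3: 1 + 7 + 3 = 11
The minimum is 5.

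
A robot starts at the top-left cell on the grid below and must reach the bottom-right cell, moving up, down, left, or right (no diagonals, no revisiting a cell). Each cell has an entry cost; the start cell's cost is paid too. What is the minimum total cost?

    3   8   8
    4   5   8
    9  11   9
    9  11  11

Best path: (0,0) (1,0) (1,1) (1,2) (2,2) (3,2)
Cost: 3 + 4 + 5 + 8 + 9 + 11 = 40

40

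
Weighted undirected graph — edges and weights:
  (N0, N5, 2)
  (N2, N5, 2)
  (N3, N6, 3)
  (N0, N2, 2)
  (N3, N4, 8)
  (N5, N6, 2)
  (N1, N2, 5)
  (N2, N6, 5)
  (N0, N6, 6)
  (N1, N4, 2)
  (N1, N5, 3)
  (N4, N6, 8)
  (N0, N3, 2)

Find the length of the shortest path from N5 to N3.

4

Comparing a few candidate routes:
N5→N6→N3: 2 + 3 = 5
N5→N2→N0→N3: 2 + 2 + 2 = 6
N5→N0→N3: 2 + 2 = 4
Shortest: 4.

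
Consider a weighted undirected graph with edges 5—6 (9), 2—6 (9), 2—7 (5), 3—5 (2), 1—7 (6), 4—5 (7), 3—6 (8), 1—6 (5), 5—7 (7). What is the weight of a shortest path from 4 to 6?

Candidate routes:
4→5→7→2→6: 7 + 7 + 5 + 9 = 28
4→5→3→6: 7 + 2 + 8 = 17
4→5→7→1→6: 7 + 7 + 6 + 5 = 25
4→5→6: 7 + 9 = 16
Best route has total 16.

16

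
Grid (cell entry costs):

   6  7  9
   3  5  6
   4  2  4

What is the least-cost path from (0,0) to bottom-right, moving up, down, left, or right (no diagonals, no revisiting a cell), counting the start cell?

Path r0c0 -> r1c0 -> r2c0 -> r2c1 -> r2c2: 6 + 3 + 4 + 2 + 4 = 19.

19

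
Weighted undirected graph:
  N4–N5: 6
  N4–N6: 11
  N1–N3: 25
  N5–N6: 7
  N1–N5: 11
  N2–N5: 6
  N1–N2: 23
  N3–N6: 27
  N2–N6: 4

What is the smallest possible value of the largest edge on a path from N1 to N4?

11

Comparing a few candidate routes:
N1-N5-N6-N4: max(11, 7, 11) = 11
N1-N2-N5-N6-N4: max(23, 6, 7, 11) = 23
N1-N2-N5-N4: max(23, 6, 6) = 23
N1-N5-N4: max(11, 6) = 11
N1-N5-N2-N6-N4: max(11, 6, 4, 11) = 11
N1-N2-N6-N5-N4: max(23, 4, 7, 6) = 23
Best route has worst link 11.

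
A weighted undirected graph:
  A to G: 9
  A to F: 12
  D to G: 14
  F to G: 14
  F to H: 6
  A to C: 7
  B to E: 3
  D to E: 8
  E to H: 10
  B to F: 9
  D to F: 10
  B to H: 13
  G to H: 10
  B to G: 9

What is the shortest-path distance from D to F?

10

Checking several routes:
D-E-B-F: 8 + 3 + 9 = 20
D-E-H-F: 8 + 10 + 6 = 24
D-G-F: 14 + 14 = 28
D-F: 10
The minimum is 10.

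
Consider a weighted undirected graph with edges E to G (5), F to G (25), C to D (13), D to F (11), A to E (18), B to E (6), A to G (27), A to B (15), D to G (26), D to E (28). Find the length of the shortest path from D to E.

28

Comparing a few candidate routes:
D-F-G-E: 11 + 25 + 5 = 41
D-E: 28
D-G-A-E: 26 + 27 + 18 = 71
D-G-E: 26 + 5 = 31
Shortest: 28.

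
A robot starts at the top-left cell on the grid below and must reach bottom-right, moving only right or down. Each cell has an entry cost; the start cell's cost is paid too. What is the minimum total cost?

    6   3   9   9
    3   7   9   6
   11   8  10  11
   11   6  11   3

44

Path r0c0→r0c1→r1c1→r2c1→r3c1→r3c2→r3c3: 6 + 3 + 7 + 8 + 6 + 11 + 3 = 44.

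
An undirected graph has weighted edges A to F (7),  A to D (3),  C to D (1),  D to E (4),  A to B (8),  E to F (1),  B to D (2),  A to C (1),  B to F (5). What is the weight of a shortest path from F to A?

Some routes from F to A:
F-E-D-A: 1 + 4 + 3 = 8
F-B-D-C-A: 5 + 2 + 1 + 1 = 9
F-E-D-C-A: 1 + 4 + 1 + 1 = 7
F-A: 7
F-B-D-A: 5 + 2 + 3 = 10
F-B-A: 5 + 8 = 13
Shortest: 7.

7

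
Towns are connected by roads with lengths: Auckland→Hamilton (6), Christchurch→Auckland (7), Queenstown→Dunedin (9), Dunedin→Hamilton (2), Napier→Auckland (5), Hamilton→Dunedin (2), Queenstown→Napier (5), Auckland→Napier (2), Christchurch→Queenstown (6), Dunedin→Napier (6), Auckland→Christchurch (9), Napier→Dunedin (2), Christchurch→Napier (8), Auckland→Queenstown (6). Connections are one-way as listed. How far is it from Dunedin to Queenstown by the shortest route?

17

Routes from Dunedin to Queenstown:
Dunedin → Napier → Auckland → Christchurch → Queenstown: 6 + 5 + 9 + 6 = 26
Dunedin → Napier → Auckland → Queenstown: 6 + 5 + 6 = 17
Shortest: 17.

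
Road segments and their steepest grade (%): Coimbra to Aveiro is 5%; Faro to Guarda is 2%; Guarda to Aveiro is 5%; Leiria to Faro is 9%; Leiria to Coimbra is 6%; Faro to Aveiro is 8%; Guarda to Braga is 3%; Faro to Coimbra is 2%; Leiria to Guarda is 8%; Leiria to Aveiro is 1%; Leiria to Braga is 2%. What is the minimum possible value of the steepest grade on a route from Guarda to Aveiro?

3

Checking several routes:
Guarda - Faro - Coimbra - Aveiro: max(2, 2, 5) = 5
Guarda - Faro - Coimbra - Leiria - Aveiro: max(2, 2, 6, 1) = 6
Guarda - Aveiro: max(5) = 5
Guarda - Braga - Leiria - Aveiro: max(3, 2, 1) = 3
Guarda - Braga - Leiria - Coimbra - Aveiro: max(3, 2, 6, 5) = 6
Guarda - Faro - Aveiro: max(2, 8) = 8
The minimum achievable maximum is 3%.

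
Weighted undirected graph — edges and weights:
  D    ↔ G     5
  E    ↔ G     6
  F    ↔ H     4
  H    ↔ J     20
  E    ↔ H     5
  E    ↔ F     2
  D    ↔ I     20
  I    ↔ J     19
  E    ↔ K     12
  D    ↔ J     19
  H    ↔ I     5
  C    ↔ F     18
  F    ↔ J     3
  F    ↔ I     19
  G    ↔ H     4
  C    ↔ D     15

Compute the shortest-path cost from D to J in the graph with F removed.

19

Checking several routes:
D → I → J: 20 + 19 = 39
D → J: 19
D → G → E → H → I → J: 5 + 6 + 5 + 5 + 19 = 40
D → G → H → I → J: 5 + 4 + 5 + 19 = 33
D → G → H → J: 5 + 4 + 20 = 29
D → G → E → H → J: 5 + 6 + 5 + 20 = 36
Shortest: 19.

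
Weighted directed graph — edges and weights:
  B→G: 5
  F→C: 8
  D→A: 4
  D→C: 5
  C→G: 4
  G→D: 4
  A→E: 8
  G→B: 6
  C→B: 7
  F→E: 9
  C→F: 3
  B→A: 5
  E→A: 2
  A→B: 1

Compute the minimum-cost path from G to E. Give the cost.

Paths from G to E:
G → D → C → F → E: 4 + 5 + 3 + 9 = 21
G → D → A → E: 4 + 4 + 8 = 16
G → D → C → B → A → E: 4 + 5 + 7 + 5 + 8 = 29
G → B → A → E: 6 + 5 + 8 = 19
Shortest: 16.

16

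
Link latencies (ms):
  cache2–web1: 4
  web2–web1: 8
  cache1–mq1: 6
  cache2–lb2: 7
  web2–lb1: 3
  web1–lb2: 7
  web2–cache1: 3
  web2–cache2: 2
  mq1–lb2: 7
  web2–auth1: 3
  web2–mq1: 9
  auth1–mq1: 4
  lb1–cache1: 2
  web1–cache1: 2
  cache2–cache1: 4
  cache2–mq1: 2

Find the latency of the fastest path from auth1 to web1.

8

Checking several routes:
auth1 → web2 → cache2 → web1: 3 + 2 + 4 = 9
auth1 → web2 → cache2 → cache1 → web1: 3 + 2 + 4 + 2 = 11
auth1 → mq1 → cache2 → web1: 4 + 2 + 4 = 10
auth1 → web2 → lb1 → cache1 → web1: 3 + 3 + 2 + 2 = 10
auth1 → web2 → cache1 → web1: 3 + 3 + 2 = 8
Shortest: 8 ms.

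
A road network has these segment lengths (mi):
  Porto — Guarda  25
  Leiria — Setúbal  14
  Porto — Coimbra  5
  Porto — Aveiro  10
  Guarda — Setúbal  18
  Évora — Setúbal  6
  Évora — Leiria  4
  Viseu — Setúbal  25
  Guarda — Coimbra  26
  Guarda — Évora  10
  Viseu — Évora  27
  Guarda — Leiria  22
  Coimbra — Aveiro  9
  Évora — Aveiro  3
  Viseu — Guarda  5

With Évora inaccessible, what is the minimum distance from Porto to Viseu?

30

Some routes from Porto to Viseu avoiding Évora:
Porto - Guarda - Viseu: 25 + 5 = 30
Porto - Aveiro - Coimbra - Guarda - Viseu: 10 + 9 + 26 + 5 = 50
Porto - Coimbra - Guarda - Viseu: 5 + 26 + 5 = 36
Best route has total 30 mi.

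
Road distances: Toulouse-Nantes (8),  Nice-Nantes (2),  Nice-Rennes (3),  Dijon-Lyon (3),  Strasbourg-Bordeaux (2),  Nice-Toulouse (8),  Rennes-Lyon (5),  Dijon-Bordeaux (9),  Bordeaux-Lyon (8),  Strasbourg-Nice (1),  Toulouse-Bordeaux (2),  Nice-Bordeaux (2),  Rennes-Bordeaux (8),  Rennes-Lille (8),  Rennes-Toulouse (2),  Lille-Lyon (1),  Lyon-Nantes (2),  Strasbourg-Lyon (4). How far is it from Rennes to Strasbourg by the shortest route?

Checking several routes:
Rennes-Toulouse-Bordeaux-Strasbourg: 2 + 2 + 2 = 6
Rennes-Nice-Strasbourg: 3 + 1 = 4
Rennes-Toulouse-Bordeaux-Nice-Strasbourg: 2 + 2 + 2 + 1 = 7
Rennes-Lyon-Strasbourg: 5 + 4 = 9
Rennes-Nice-Bordeaux-Strasbourg: 3 + 2 + 2 = 7
Shortest: 4.

4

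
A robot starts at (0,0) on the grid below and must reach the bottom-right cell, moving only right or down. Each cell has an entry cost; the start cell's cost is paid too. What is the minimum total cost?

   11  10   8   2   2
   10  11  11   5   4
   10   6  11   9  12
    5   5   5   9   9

Take [0,0]→[0,1]→[0,2]→[0,3]→[0,4]→[1,4]→[2,4]→[3,4] for a total of 11 + 10 + 8 + 2 + 2 + 4 + 12 + 9 = 58.

58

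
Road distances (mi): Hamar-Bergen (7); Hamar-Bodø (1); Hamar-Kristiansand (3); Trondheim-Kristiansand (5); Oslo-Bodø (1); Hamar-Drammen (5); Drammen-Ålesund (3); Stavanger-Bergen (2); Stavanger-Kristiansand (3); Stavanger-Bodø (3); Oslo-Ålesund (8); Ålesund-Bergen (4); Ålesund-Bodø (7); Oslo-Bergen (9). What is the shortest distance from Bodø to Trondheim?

Some routes from Bodø to Trondheim:
Bodø-Hamar-Kristiansand-Trondheim: 1 + 3 + 5 = 9
Bodø-Hamar-Bergen-Stavanger-Kristiansand-Trondheim: 1 + 7 + 2 + 3 + 5 = 18
Bodø-Stavanger-Bergen-Hamar-Kristiansand-Trondheim: 3 + 2 + 7 + 3 + 5 = 20
Bodø-Stavanger-Kristiansand-Trondheim: 3 + 3 + 5 = 11
Best route has total 9 mi.

9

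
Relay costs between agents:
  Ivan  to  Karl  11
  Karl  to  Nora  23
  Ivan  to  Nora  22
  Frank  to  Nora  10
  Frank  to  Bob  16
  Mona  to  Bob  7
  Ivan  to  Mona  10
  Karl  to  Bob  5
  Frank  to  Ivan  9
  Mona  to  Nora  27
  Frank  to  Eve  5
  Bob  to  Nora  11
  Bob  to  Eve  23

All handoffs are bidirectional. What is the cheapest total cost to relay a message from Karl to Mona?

Checking several routes:
Karl -> Bob -> Frank -> Ivan -> Mona: 5 + 16 + 9 + 10 = 40
Karl -> Ivan -> Mona: 11 + 10 = 21
Karl -> Bob -> Mona: 5 + 7 = 12
Shortest: 12.

12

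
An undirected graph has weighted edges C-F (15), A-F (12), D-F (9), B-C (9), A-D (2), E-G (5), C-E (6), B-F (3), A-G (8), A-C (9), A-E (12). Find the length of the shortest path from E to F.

Comparing a few candidate routes:
E-G-A-D-F: 5 + 8 + 2 + 9 = 24
E-C-B-F: 6 + 9 + 3 = 18
E-A-D-F: 12 + 2 + 9 = 23
E-C-F: 6 + 15 = 21
E-A-F: 12 + 12 = 24
The minimum is 18.

18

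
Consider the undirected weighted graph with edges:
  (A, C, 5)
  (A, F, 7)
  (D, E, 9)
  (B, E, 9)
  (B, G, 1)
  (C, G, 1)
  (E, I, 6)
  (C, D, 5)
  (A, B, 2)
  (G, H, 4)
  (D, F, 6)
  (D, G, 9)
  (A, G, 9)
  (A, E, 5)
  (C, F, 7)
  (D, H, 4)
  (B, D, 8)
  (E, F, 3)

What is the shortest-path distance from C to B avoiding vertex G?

7

A few of the C→B routes:
C - F - E - A - B: 7 + 3 + 5 + 2 = 17
C - A - B: 5 + 2 = 7
C - A - E - B: 5 + 5 + 9 = 19
C - D - B: 5 + 8 = 13
C - F - A - B: 7 + 7 + 2 = 16
The minimum is 7.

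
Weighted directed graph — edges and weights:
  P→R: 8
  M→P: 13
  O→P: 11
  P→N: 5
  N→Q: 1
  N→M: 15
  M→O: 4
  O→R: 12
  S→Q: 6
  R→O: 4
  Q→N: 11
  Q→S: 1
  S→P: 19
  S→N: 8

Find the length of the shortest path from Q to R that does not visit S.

Paths from Q to R avoiding S:
Q -> N -> M -> P -> R: 11 + 15 + 13 + 8 = 47
Q -> N -> M -> O -> R: 11 + 15 + 4 + 12 = 42
Q -> N -> M -> O -> P -> R: 11 + 15 + 4 + 11 + 8 = 49
The minimum is 42.

42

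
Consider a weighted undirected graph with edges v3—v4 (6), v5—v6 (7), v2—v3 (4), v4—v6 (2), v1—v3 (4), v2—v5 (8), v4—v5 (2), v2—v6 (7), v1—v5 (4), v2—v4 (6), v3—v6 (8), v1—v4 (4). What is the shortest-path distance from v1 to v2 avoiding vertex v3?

10

A few of the v1→v2 routes:
v1 → v4 → v2: 4 + 6 = 10
v1 → v4 → v6 → v2: 4 + 2 + 7 = 13
v1 → v5 → v2: 4 + 8 = 12
v1 → v5 → v4 → v2: 4 + 2 + 6 = 12
Shortest: 10.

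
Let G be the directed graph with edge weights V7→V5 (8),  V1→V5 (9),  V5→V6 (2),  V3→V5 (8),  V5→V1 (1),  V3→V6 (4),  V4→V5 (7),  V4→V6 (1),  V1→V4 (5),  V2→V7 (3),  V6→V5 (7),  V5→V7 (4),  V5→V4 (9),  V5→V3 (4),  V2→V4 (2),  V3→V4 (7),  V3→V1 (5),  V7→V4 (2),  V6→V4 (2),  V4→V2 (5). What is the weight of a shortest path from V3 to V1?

5

Some routes from V3 to V1:
V3 - V1: 5
V3 - V5 - V1: 8 + 1 = 9
V3 - V6 - V5 - V1: 4 + 7 + 1 = 12
Shortest: 5.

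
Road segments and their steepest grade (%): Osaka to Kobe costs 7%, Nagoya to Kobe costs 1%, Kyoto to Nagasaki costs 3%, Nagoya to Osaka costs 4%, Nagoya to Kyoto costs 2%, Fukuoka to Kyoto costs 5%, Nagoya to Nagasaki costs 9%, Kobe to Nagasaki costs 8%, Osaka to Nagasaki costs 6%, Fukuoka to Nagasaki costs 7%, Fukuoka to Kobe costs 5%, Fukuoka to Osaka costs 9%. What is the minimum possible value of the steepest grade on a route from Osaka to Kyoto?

4

Checking several routes:
Osaka -> Kobe -> Fukuoka -> Kyoto: max(7, 5, 5) = 7
Osaka -> Nagoya -> Kobe -> Fukuoka -> Kyoto: max(4, 1, 5, 5) = 5
Osaka -> Nagoya -> Kobe -> Fukuoka -> Nagasaki -> Kyoto: max(4, 1, 5, 7, 3) = 7
Osaka -> Nagoya -> Kyoto: max(4, 2) = 4
Osaka -> Nagasaki -> Kyoto: max(6, 3) = 6
Smallest bottleneck: 4%.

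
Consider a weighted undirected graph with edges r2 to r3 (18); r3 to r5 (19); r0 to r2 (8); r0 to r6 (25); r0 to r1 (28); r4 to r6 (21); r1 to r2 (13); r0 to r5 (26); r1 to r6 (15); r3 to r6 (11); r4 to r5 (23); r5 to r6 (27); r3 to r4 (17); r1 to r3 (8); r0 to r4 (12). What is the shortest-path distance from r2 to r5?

A few of the r2→r5 routes:
r2→r0→r4→r5: 8 + 12 + 23 = 43
r2→r1→r3→r5: 13 + 8 + 19 = 40
r2→r3→r5: 18 + 19 = 37
r2→r0→r5: 8 + 26 = 34
The minimum is 34.

34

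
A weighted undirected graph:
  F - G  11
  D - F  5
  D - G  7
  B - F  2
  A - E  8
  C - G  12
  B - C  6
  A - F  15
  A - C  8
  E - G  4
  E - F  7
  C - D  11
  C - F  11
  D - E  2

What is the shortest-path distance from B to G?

13

Checking several routes:
B → F → G: 2 + 11 = 13
B → F → D → G: 2 + 5 + 7 = 14
B → C → G: 6 + 12 = 18
B → F → E → G: 2 + 7 + 4 = 13
B → F → D → E → G: 2 + 5 + 2 + 4 = 13
Shortest: 13.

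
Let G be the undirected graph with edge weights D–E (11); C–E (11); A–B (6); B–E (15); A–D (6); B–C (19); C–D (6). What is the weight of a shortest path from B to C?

Routes from B to C:
B -> A -> D -> E -> C: 6 + 6 + 11 + 11 = 34
B -> A -> D -> C: 6 + 6 + 6 = 18
B -> E -> D -> C: 15 + 11 + 6 = 32
B -> E -> C: 15 + 11 = 26
B -> C: 19
The minimum is 18.

18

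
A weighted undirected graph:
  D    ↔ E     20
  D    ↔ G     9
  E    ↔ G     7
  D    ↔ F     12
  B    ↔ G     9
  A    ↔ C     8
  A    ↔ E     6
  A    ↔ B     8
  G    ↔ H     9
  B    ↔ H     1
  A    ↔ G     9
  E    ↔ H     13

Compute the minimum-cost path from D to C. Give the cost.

26

Checking several routes:
D → E → A → C: 20 + 6 + 8 = 34
D → G → H → B → A → C: 9 + 9 + 1 + 8 + 8 = 35
D → G → E → A → C: 9 + 7 + 6 + 8 = 30
D → G → A → C: 9 + 9 + 8 = 26
D → G → B → A → C: 9 + 9 + 8 + 8 = 34
D → E → G → A → C: 20 + 7 + 9 + 8 = 44
The minimum is 26.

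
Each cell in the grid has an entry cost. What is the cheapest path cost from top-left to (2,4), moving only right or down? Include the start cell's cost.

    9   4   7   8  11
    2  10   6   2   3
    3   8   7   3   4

Cheapest: [0,0] → [0,1] → [0,2] → [1,2] → [1,3] → [1,4] → [2,4]
  9 + 4 + 7 + 6 + 2 + 3 + 4 = 35

35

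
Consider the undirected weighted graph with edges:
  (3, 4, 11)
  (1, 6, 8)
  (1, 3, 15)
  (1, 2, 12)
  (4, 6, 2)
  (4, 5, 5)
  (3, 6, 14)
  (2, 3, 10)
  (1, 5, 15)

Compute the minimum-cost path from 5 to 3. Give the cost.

16

Some routes from 5 to 3:
5 -> 4 -> 3: 5 + 11 = 16
5 -> 1 -> 6 -> 4 -> 3: 15 + 8 + 2 + 11 = 36
5 -> 1 -> 3: 15 + 15 = 30
5 -> 4 -> 6 -> 1 -> 3: 5 + 2 + 8 + 15 = 30
5 -> 4 -> 6 -> 3: 5 + 2 + 14 = 21
The minimum is 16.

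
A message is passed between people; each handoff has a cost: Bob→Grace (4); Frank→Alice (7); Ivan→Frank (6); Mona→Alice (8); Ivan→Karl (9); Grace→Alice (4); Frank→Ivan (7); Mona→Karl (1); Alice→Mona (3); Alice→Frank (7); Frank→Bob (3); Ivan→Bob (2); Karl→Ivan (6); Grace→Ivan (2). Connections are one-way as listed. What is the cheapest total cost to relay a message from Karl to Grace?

12

Routes from Karl to Grace:
Karl → Ivan → Frank → Bob → Grace: 6 + 6 + 3 + 4 = 19
Karl → Ivan → Bob → Grace: 6 + 2 + 4 = 12
Shortest: 12.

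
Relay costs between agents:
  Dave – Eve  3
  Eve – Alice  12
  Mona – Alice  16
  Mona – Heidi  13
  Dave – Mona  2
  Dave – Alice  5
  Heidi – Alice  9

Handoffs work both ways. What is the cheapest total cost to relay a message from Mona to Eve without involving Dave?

28

Paths from Mona to Eve avoiding Dave:
Mona - Alice - Eve: 16 + 12 = 28
Mona - Heidi - Alice - Eve: 13 + 9 + 12 = 34
The minimum is 28.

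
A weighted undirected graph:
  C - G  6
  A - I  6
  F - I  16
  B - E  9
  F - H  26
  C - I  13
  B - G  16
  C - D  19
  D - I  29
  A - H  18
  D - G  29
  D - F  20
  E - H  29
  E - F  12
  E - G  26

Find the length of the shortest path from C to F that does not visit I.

39

Some routes from C to F avoiding I:
C → G → E → F: 6 + 26 + 12 = 44
C → G → B → E → F: 6 + 16 + 9 + 12 = 43
C → D → F: 19 + 20 = 39
C → G → D → F: 6 + 29 + 20 = 55
Shortest: 39.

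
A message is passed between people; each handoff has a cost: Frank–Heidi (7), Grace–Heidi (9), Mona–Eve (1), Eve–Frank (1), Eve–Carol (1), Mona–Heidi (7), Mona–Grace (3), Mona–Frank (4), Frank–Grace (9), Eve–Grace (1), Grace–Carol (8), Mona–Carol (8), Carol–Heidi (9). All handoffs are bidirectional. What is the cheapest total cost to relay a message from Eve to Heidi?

8

Comparing a few candidate routes:
Eve→Mona→Heidi: 1 + 7 = 8
Eve→Mona→Frank→Heidi: 1 + 4 + 7 = 12
Eve→Carol→Heidi: 1 + 9 = 10
Eve→Grace→Heidi: 1 + 9 = 10
Eve→Grace→Mona→Heidi: 1 + 3 + 7 = 11
Eve→Frank→Heidi: 1 + 7 = 8
Best route has total 8.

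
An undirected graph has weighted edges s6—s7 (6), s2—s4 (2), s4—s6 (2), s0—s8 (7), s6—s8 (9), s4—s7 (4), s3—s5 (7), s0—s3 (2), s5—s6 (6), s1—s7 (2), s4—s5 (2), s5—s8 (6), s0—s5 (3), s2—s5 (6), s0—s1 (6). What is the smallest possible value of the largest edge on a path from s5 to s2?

A few of the s5→s2 routes:
s5 - s0 - s1 - s7 - s6 - s4 - s2: max(3, 6, 2, 6, 2, 2) = 6
s5 - s2: max(6) = 6
s5 - s6 - s4 - s2: max(6, 2, 2) = 6
s5 - s6 - s7 - s4 - s2: max(6, 6, 4, 2) = 6
s5 - s0 - s1 - s7 - s4 - s2: max(3, 6, 2, 4, 2) = 6
s5 - s4 - s2: max(2, 2) = 2
Best route has worst link 2.

2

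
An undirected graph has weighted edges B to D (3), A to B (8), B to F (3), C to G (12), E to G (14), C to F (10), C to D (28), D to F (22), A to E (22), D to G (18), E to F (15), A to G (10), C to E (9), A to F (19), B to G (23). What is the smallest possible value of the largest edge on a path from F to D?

A few of the F→D routes:
F - B - D: max(3, 3) = 3
F - C - E - G - A - B - D: max(10, 9, 14, 10, 8, 3) = 14
F - C - G - A - B - D: max(10, 12, 10, 8, 3) = 12
The minimum achievable maximum is 3.

3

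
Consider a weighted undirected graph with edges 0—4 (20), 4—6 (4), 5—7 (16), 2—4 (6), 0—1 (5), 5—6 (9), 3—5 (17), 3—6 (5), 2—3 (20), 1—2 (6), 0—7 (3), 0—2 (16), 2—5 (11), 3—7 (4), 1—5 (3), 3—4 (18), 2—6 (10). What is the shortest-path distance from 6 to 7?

Checking several routes:
6 - 4 - 3 - 7: 4 + 18 + 4 = 26
6 - 5 - 1 - 0 - 7: 9 + 3 + 5 + 3 = 20
6 - 3 - 7: 5 + 4 = 9
6 - 2 - 1 - 0 - 7: 10 + 6 + 5 + 3 = 24
6 - 4 - 2 - 1 - 0 - 7: 4 + 6 + 6 + 5 + 3 = 24
6 - 5 - 7: 9 + 16 = 25
The minimum is 9.

9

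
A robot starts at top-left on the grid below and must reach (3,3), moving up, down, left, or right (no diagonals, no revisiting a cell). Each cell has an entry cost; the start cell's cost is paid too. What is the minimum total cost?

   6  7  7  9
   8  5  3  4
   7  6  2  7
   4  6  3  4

Path (0,0) -> (0,1) -> (1,1) -> (1,2) -> (2,2) -> (3,2) -> (3,3): 6 + 7 + 5 + 3 + 2 + 3 + 4 = 30.

30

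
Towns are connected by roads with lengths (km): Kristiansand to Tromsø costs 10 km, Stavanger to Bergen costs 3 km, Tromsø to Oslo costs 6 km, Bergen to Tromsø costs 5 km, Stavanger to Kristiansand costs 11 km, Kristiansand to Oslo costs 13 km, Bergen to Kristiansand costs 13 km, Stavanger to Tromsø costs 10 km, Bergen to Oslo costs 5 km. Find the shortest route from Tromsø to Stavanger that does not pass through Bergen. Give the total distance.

10

Paths from Tromsø to Stavanger avoiding Bergen:
Tromsø → Kristiansand → Stavanger: 10 + 11 = 21
Tromsø → Oslo → Kristiansand → Stavanger: 6 + 13 + 11 = 30
Tromsø → Stavanger: 10
The minimum is 10 km.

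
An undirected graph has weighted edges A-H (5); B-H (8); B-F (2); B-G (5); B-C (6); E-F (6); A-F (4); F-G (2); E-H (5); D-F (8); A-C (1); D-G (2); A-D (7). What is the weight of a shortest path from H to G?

11

Checking several routes:
H→A→F→G: 5 + 4 + 2 = 11
H→B→F→G: 8 + 2 + 2 = 12
H→A→D→G: 5 + 7 + 2 = 14
H→B→G: 8 + 5 = 13
H→E→F→G: 5 + 6 + 2 = 13
The minimum is 11.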